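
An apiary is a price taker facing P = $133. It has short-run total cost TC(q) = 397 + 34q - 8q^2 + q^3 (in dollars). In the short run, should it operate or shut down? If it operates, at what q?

Variable cost is VC = 34q - 8q^2 + q^3, so AVC = VC/q = 34 - 8q + q^2 and MC = dTC/dq = 34 - 16q + 3q^2.
The AVC parabola has its vertex at q = 8/2 = 4, where AVC = 34 - 8·4 + 4^2 = $18.
P = $133 exceeds min AVC = $18, so the firm stays open.
Solving P = MC: -99 - 16q + 3q^2 = 0 ⇒ q = -11/3 or 9. On the upward-sloping branch, q* = 9.
Check: AVC at q = 9 is $43 ≤ P, so revenue covers variable cost.
Profit = P·q − TC = 133·9 − 784 = $413.

Produce at q = 9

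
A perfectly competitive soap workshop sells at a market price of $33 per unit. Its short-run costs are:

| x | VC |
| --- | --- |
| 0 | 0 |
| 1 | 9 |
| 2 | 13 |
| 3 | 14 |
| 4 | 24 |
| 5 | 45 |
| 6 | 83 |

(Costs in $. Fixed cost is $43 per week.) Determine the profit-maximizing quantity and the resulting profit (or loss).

Profit at each row (π = 33x − TC): x=0: -43; x=1: -19; x=2: 10; x=3: 42; x=4: 65; x=5: 77; x=6: 72.
Profit is maximized at x = 5. AVC there is 45/5 = $9 ≤ P, so producing beats shutting down (which would give -$43).

x = 5; profit = $77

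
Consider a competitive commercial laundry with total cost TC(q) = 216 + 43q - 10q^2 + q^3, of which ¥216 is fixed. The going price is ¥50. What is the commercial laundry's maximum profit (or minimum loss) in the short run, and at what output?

Profit = -¥20 at q = 7

AVC = 43 - 10q + q^2; min AVC = ¥18 at q = 5. Since P = ¥50 ≥ min AVC, the firm produces.
With MC = 43 - 20q + 3q^2, P = MC on the upward-sloping part at q* = 7.
TR = 50·7 = 350. TC = 216 + 154 = 370. Profit = 350 − 370 = -¥20.
By producing, the firm covers all variable cost plus ¥196 of fixed cost; shutting down would lose the full ¥216.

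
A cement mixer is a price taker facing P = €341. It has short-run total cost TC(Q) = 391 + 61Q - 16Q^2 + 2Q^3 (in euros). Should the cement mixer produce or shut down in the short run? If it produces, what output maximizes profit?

Strip out fixed cost: VC = 61Q - 16Q^2 + 2Q^3. Then AVC = 61 - 16Q + 2Q^2 and MC = 61 - 32Q + 6Q^2.
AVC hits its minimum where MC = AVC, at Q = 4, giving min AVC = 61 - 16·4 + 2·4^2 = €29.
Because €341 ≥ €29, revenue can cover variable cost; the firm operates.
Set P = MC: 341 = 61 - 32Q + 6Q^2 → -280 - 32Q + 6Q^2 = 0. The roots are Q = -14/3 and Q = 10; the profit-maximizing output is on the rising part of MC, so Q* = 10.
Check: AVC at Q = 10 is €101 ≤ P, so revenue covers variable cost.
Profit = P·Q − TC = 341·10 − 1401 = €2009.

Produce at Q = 10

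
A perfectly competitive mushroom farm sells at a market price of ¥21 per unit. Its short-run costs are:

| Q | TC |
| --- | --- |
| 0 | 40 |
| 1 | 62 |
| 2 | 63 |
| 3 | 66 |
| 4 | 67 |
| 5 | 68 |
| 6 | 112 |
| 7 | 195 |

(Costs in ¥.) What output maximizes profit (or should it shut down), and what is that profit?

Q = 5; profit = ¥37

Profit at each row (π = 21Q − TC): Q=0: -40; Q=1: -41; Q=2: -21; Q=3: -3; Q=4: 17; Q=5: 37; Q=6: 14; Q=7: -48.
Profit is maximized at Q = 5. AVC there is 28/5 = ¥5.60 ≤ P, so producing beats shutting down (which would give -¥40).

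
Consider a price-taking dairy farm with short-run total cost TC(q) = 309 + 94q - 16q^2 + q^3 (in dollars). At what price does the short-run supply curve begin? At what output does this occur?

Short-run supply begins at min AVC. From VC = 94q - 16q^2 + q^3, AVC = 94 - 16q + q^2.
dAVC/dq = -16 + 2q = 0 gives q = 8. min AVC = 94 - 16·8 + 8^2 = 30.
For P < $30 the firm produces nothing.

$30 per unit, at q = 8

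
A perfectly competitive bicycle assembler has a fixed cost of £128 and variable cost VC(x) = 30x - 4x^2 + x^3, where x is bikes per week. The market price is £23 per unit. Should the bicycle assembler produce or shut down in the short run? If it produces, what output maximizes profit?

Shut down

From TC, MC = TC'(x) = 30 - 8x + 3x^2 and AVC = VC/x = 30 - 4x + x^2.
AVC is minimized where dAVC/dx = -4 + 2x = 0, at x = 2; min AVC = 30 - 4·2 + 2^2 = £26.
P = £23 lies below min AVC = £26; no output level covers variable cost.
Best response: produce nothing and absorb the £128 fixed cost.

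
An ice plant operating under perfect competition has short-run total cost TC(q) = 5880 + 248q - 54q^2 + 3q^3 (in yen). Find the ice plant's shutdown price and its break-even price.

Shutdown price = ¥5; break-even price = ¥500

AVC = 248 - 54q + 3q^2; minimized at q = 9, giving min AVC = ¥5. That is the shutdown price.
ATC = 5880/q + 248 - 54q + 3q^2. Setting dATC/dq = −5880/q^2 − 54 + 6q = 0 gives q = 14 (since 6·14^3 − 54·14^2 = 5880).
min ATC = 5880/14 + 248 − 54·14 + 3·14^2 = ¥500. That is the break-even price.
For ¥5 ≤ P < ¥500 the firm produces at a loss; below ¥5 it shuts down.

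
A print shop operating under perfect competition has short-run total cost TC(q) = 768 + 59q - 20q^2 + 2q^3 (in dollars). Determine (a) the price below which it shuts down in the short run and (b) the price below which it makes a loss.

Shutdown price = $9; break-even price = $123

AVC = 59 - 20q + 2q^2; minimized at q = 5, giving min AVC = $9. That is the shutdown price.
ATC = 768/q + 59 - 20q + 2q^2. Setting dATC/dq = −768/q^2 − 20 + 4q = 0 gives q = 8 (since 4·8^3 − 20·8^2 = 768).
min ATC = 768/8 + 59 − 20·8 + 2·8^2 = $123. That is the break-even price.
For $9 ≤ P < $123 the firm produces at a loss; below $9 it shuts down.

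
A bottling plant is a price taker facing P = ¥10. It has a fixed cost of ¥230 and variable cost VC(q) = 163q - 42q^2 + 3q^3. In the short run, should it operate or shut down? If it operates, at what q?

Shut down

From TC, MC = TC'(q) = 163 - 84q + 9q^2 and AVC = VC/q = 163 - 42q + 3q^2.
AVC hits its minimum where MC = AVC, at q = 7, giving min AVC = 163 - 42·7 + 3·7^2 = ¥16.
Since P = ¥10 < min AVC = ¥16, price fails to cover variable cost at any output.
Shutting down limits the loss to fixed cost, ¥230.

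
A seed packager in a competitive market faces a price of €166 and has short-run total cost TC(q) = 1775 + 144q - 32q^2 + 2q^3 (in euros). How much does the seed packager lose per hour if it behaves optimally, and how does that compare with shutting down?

Profit = -€323 at q = 11

AVC = 144 - 32q + 2q^2; min AVC = €16 at q = 8. Since P = €166 ≥ min AVC, the firm produces.
With MC = 144 - 64q + 6q^2, P = MC on the upward-sloping part at q* = 11.
TR = 166·11 = 1826. TC = 1775 + 374 = 2149. Profit = 1826 − 2149 = -€323.
That loss of €323 beats the €1775 the firm would lose by shutting down; producing recovers €1452 of fixed cost.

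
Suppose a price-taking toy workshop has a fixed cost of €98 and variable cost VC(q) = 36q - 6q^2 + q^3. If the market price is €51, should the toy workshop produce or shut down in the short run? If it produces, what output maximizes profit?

Produce at q = 5

Variable cost is VC = 36q - 6q^2 + q^3, so AVC = VC/q = 36 - 6q + q^2 and MC = dTC/dq = 36 - 12q + 3q^2.
The AVC parabola has its vertex at q = 6/2 = 3, where AVC = 36 - 6·3 + 3^2 = €27.
Because €51 ≥ €27, revenue can cover variable cost; the firm operates.
Set P = MC: 51 = 36 - 12q + 3q^2 → -15 - 12q + 3q^2 = 0. The roots are q = -1 and q = 5; the profit-maximizing output is on the rising part of MC, so q* = 5.
Check: AVC at q = 5 is €31 ≤ P, so revenue covers variable cost.
Profit = P·q − TC = 51·5 − 253 = €2.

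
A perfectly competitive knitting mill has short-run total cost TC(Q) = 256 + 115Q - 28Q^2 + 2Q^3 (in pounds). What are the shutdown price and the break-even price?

AVC = 115 - 28Q + 2Q^2; minimized at Q = 7, giving min AVC = £17. That is the shutdown price.
ATC = 256/Q + 115 - 28Q + 2Q^2. Setting dATC/dQ = −256/Q^2 − 28 + 4Q = 0 gives Q = 8 (since 4·8^3 − 28·8^2 = 256).
min ATC = 256/8 + 115 − 28·8 + 2·8^2 = £51. That is the break-even price.
Between these two prices the firm operates at a loss; above £51 it earns a profit.

Shutdown price = £17; break-even price = £51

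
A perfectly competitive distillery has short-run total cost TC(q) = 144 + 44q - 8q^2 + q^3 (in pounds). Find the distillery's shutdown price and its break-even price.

Shutdown price = £28; break-even price = £56

Shutdown price = min AVC. AVC = 44 - 8q + q^2, with vertex at q = 4 and minimum £28.
ATC = 144/q + 44 - 8q + q^2. Setting dATC/dq = −144/q^2 − 8 + 2q = 0 gives q = 6 (since 2·6^3 − 8·6^2 = 144).
min ATC = 144/6 + 44 − 8·6 + 6^2 = £56. That is the break-even price.
For £28 ≤ P < £56 the firm produces at a loss; below £28 it shuts down.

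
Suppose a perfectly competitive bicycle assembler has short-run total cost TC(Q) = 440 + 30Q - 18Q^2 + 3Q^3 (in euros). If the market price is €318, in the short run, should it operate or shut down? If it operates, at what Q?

Produce at Q = 8

Strip out fixed cost: VC = 30Q - 18Q^2 + 3Q^3. Then AVC = 30 - 18Q + 3Q^2 and MC = 30 - 36Q + 9Q^2.
AVC is minimized where dAVC/dQ = -18 + 6Q = 0, at Q = 3; min AVC = 30 - 18·3 + 3·3^2 = €3.
Since P = €318 ≥ min AVC = €3, price covers variable cost and the firm should produce.
Solving P = MC: -288 - 36Q + 9Q^2 = 0 ⇒ Q = -4 or 8. On the upward-sloping branch, Q* = 8.
Check: AVC at Q = 8 is €78 ≤ P, so revenue covers variable cost.
Profit = P·Q − TC = 318·8 − 1064 = €1480.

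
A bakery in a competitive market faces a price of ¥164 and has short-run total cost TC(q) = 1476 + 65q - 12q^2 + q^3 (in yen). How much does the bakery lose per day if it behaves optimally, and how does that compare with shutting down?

AVC = 65 - 12q + q^2 has its minimum ¥29 at q = 6; price ¥164 clears that bar, so the firm operates.
With MC = 65 - 24q + 3q^2, P = MC on the upward-sloping part at q* = 11.
TR = 164·11 = 1804. TC = 1476 + 594 = 2070. Profit = 1804 − 2070 = -¥266.
Shutting down would mean losing the fixed cost of ¥1476, so operating at a loss of ¥266 is better by ¥1210.

Profit = -¥266 at q = 11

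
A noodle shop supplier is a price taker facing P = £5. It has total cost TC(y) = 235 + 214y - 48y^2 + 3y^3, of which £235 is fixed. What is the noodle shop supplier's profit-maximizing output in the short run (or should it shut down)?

Strip out fixed cost: VC = 214y - 48y^2 + 3y^3. Then AVC = 214 - 48y + 3y^2 and MC = 214 - 96y + 9y^2.
AVC is minimized where dAVC/dy = -48 + 6y = 0, at y = 8; min AVC = 214 - 48·8 + 3·8^2 = £22.
P = £5 lies below min AVC = £22; no output level covers variable cost.
The firm minimizes its loss by shutting down and losing only its fixed cost of £235.

Shut down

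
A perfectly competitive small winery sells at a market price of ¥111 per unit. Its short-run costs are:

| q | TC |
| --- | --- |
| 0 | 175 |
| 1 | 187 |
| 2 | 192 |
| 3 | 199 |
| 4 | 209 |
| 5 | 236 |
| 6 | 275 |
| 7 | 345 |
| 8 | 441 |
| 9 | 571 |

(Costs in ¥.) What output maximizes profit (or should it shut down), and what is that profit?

Profit at each row (π = 111q − TC): q=0: -175; q=1: -76; q=2: 30; q=3: 134; q=4: 235; q=5: 319; q=6: 391; q=7: 432; q=8: 447; q=9: 428.
Profit is maximized at q = 8. AVC there is 266/8 = ¥33.25 ≤ P, so producing beats shutting down (which would give -¥175).

q = 8; profit = ¥447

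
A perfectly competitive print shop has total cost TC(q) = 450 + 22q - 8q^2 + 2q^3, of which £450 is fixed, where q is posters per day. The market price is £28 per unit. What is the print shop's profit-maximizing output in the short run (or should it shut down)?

Produce at q = 3

Strip out fixed cost: VC = 22q - 8q^2 + 2q^3. Then AVC = 22 - 8q + 2q^2 and MC = 22 - 16q + 6q^2.
AVC is minimized where dAVC/dq = -8 + 4q = 0, at q = 2; min AVC = 22 - 8·2 + 2·2^2 = £14.
Since P = £28 ≥ min AVC = £14, price covers variable cost and the firm should produce.
Set P = MC: 28 = 22 - 16q + 6q^2 → -6 - 16q + 6q^2 = 0. The roots are q = -1/3 and q = 3; the profit-maximizing output is on the rising part of MC, so q* = 3.
Check: AVC at q = 3 is £16 ≤ P, so revenue covers variable cost.
Profit = P·q − TC = 28·3 − 498 = -£414, a loss, but smaller than the £450 fixed cost the firm would lose by shutting down.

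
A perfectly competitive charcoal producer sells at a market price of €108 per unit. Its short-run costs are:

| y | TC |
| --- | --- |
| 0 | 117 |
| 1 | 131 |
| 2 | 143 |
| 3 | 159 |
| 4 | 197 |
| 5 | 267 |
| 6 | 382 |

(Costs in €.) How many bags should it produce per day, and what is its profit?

Compute π = P·y − TC at each output: y=0: -117; y=1: -23; y=2: 73; y=3: 165; y=4: 235; y=5: 273; y=6: 266.
Profit is maximized at y = 5. AVC there is 150/5 = €30 ≤ P, so producing beats shutting down (which would give -€117).

y = 5; profit = €273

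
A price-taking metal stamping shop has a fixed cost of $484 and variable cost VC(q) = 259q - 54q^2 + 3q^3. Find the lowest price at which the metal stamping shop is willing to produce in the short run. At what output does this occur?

The firm shuts down when price falls below the minimum of average variable cost. AVC = VC/q = 259 - 54q + 3q^2.
dAVC/dq = -54 + 6q = 0 gives q = 9. min AVC = 259 - 54·9 + 3·9^2 = 16.
So the shutdown price is $16.

$16 per unit, at q = 9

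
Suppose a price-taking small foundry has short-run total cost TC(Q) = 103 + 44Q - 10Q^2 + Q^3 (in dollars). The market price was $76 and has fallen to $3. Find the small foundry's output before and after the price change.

Output falls from 8 to 0 (the firm shuts down)

MC = 44 - 20Q + 3Q^2; the shutdown threshold is min AVC = $19 (at Q = 5).
At P = $76 ≥ min AVC, set P = MC on the rising branch: Q = 8.
At P = $3 < min AVC = $19, price no longer covers variable cost at any output, so the firm shuts down: Q = 0.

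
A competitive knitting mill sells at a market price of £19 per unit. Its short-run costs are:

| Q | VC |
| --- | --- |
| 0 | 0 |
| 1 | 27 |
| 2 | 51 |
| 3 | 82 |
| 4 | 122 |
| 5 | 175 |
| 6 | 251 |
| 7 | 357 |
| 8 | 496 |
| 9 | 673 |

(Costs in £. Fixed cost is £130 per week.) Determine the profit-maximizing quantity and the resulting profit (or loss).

Tabulate TR − TC: Q=0: -130; Q=1: -138; Q=2: -143; Q=3: -155; Q=4: -176; Q=5: -210; Q=6: -267; Q=7: -354; Q=8: -474; Q=9: -632.
Profit is highest at Q = 0. Equivalently, the lowest AVC in the table is 51/2 ≈ £25.50 at Q = 2, and P = £19 falls below it — price never covers variable cost, so the firm shuts down and loses only its fixed cost.

Q = 0 (shut down); profit = -£130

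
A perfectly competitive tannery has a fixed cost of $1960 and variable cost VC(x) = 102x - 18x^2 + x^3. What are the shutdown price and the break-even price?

Shutdown price = $21; break-even price = $186

Shutdown price = min AVC. AVC = 102 - 18x + x^2, with vertex at x = 9 and minimum $21.
ATC = 1960/x + 102 - 18x + x^2. Setting dATC/dx = −1960/x^2 − 18 + 2x = 0 gives x = 14 (since 2·14^3 − 18·14^2 = 1960).
min ATC = 1960/14 + 102 − 18·14 + 14^2 = $186. That is the break-even price.
For $21 ≤ P < $186 the firm produces at a loss; below $21 it shuts down.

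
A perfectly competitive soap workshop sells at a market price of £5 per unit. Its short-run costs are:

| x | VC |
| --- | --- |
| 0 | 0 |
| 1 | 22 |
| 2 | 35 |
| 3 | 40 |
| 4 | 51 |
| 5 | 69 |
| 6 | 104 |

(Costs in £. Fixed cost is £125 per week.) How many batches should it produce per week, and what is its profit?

x = 0 (shut down); profit = -£125

Compute π = P·x − TC at each output: x=0: -125; x=1: -142; x=2: -150; x=3: -150; x=4: -156; x=5: -169; x=6: -199.
Profit is highest at x = 0. Equivalently, the lowest AVC in the table is 51/4 ≈ £12.75 at x = 4, and P = £5 falls below it — price never covers variable cost, so the firm shuts down and loses only its fixed cost.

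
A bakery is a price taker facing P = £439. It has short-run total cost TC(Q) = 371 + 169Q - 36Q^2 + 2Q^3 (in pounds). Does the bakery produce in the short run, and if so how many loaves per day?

Strip out fixed cost: VC = 169Q - 36Q^2 + 2Q^3. Then AVC = 169 - 36Q + 2Q^2 and MC = 169 - 72Q + 6Q^2.
AVC is minimized where dAVC/dQ = -36 + 4Q = 0, at Q = 9; min AVC = 169 - 36·9 + 2·9^2 = £7.
Because £439 ≥ £7, revenue can cover variable cost; the firm operates.
Solving P = MC: -270 - 72Q + 6Q^2 = 0 ⇒ Q = -3 or 15. On the upward-sloping branch, Q* = 15.
Check: AVC at Q = 15 is £79 ≤ P, so revenue covers variable cost.
Profit = P·Q − TC = 439·15 − 1556 = £5029.

Produce at Q = 15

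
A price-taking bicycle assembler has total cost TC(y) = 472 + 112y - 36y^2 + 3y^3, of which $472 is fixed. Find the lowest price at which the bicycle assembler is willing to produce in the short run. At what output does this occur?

$4 per unit, at y = 6

The firm shuts down when price falls below the minimum of average variable cost. AVC = VC/y = 112 - 36y + 3y^2.
dAVC/dy = -36 + 6y = 0 gives y = 6. min AVC = 112 - 36·6 + 3·6^2 = 4.
The firm shuts down for any P below $4.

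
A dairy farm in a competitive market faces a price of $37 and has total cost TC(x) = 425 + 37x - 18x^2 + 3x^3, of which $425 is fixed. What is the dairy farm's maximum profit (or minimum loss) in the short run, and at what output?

AVC = 37 - 18x + 3x^2; min AVC = $10 at x = 3. Since P = $37 ≥ min AVC, the firm produces.
With MC = 37 - 36x + 9x^2, P = MC on the upward-sloping part at x* = 4.
TR = 37·4 = 148. TC = 425 + 52 = 477. Profit = 148 − 477 = -$329.
Shutting down would mean losing the fixed cost of $425, so operating at a loss of $329 is better by $96.

Profit = -$329 at x = 4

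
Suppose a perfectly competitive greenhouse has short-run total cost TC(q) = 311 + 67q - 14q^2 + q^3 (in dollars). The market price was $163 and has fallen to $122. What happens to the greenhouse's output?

Output falls from 12 to 11

AVC = 67 - 14q + q^2, minimized at q = 7 where min AVC = $18. MC = 67 - 28q + 3q^2.
With P = $163 above the shutdown price, P = MC gives q = 12.
At P = $122 ≥ min AVC, set P = MC: q = 11. The firm stays open but cuts output.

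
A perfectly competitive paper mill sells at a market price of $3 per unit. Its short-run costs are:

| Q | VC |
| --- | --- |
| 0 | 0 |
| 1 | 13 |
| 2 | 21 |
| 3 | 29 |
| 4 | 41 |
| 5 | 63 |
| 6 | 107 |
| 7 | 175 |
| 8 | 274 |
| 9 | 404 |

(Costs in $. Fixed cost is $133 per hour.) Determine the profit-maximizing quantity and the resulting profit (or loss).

Profit at each row (π = 3Q − TC): Q=0: -133; Q=1: -143; Q=2: -148; Q=3: -153; Q=4: -162; Q=5: -181; Q=6: -222; Q=7: -287; Q=8: -383; Q=9: -510.
Profit is highest at Q = 0. Equivalently, the lowest AVC in the table is 29/3 ≈ $9.67 at Q = 3, and P = $3 falls below it — price never covers variable cost, so the firm shuts down and loses only its fixed cost.

Q = 0 (shut down); profit = -$133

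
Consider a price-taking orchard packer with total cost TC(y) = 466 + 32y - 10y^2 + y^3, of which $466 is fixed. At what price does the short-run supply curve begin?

The shutdown price is the minimum of AVC. VC = 32y - 10y^2 + y^3, so AVC = 32 - 10y + y^2.
At the minimum of AVC, MC = AVC. MC = 32 - 20y + 3y^2; setting MC = AVC gives 2y^2 - 10y = 0, so y = 5. min AVC = 7.
For P < $7 the firm produces nothing.

$7 per unit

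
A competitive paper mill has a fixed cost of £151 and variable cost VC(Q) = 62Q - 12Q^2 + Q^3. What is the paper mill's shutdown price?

£26 per unit

Short-run supply begins at min AVC. From VC = 62Q - 12Q^2 + Q^3, AVC = 62 - 12Q + Q^2.
dAVC/dQ = -12 + 2Q = 0 gives Q = 6. min AVC = 62 - 12·6 + 6^2 = 26.
So the shutdown price is £26.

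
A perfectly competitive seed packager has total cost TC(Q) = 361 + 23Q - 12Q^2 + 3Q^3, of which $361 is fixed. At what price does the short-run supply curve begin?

$11 per unit

The shutdown price is the minimum of AVC. VC = 23Q - 12Q^2 + 3Q^3, so AVC = 23 - 12Q + 3Q^2.
At the minimum of AVC, MC = AVC. MC = 23 - 24Q + 9Q^2; setting MC = AVC gives 6Q^2 - 12Q = 0, so Q = 2. min AVC = 11.
So the shutdown price is $11.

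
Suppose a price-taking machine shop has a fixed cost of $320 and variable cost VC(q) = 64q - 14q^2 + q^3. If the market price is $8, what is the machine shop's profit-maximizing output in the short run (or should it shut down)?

Shut down

Variable cost is VC = 64q - 14q^2 + q^3, so AVC = VC/q = 64 - 14q + q^2 and MC = dTC/dq = 64 - 28q + 3q^2.
The AVC parabola has its vertex at q = 14/2 = 7, where AVC = 64 - 14·7 + 7^2 = $15.
Since P = $8 < min AVC = $15, price fails to cover variable cost at any output.
Best response: produce nothing and absorb the $320 fixed cost.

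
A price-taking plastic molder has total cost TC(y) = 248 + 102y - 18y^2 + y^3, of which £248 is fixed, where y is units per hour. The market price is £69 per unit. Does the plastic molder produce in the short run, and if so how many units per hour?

Produce at y = 11

Strip out fixed cost: VC = 102y - 18y^2 + y^3. Then AVC = 102 - 18y + y^2 and MC = 102 - 36y + 3y^2.
AVC is minimized where dAVC/dy = -18 + 2y = 0, at y = 9; min AVC = 102 - 18·9 + 9^2 = £21.
Since P = £69 ≥ min AVC = £21, price covers variable cost and the firm should produce.
Solving P = MC: 33 - 36y + 3y^2 = 0 ⇒ y = 1 or 11. On the upward-sloping branch, y* = 11.
Check: AVC at y = 11 is £25 ≤ P, so revenue covers variable cost.
Profit = P·y − TC = 69·11 − 523 = £236.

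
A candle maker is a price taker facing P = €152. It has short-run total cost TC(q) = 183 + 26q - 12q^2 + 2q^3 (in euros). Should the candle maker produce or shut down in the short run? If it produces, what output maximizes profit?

Variable cost is VC = 26q - 12q^2 + 2q^3, so AVC = VC/q = 26 - 12q + 2q^2 and MC = dTC/dq = 26 - 24q + 6q^2.
AVC hits its minimum where MC = AVC, at q = 3, giving min AVC = 26 - 12·3 + 2·3^2 = €8.
Since P = €152 ≥ min AVC = €8, price covers variable cost and the firm should produce.
P = MC gives -126 - 24q + 6q^2 = 0, with roots -3 and 7. Take the larger (rising MC): q* = 7.
Check: AVC at q = 7 is €40 ≤ P, so revenue covers variable cost.
Profit = P·q − TC = 152·7 − 463 = €601.

Produce at q = 7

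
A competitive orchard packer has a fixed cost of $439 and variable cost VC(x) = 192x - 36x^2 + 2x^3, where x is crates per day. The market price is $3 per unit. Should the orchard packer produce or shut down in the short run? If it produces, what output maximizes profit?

Shut down

Variable cost is VC = 192x - 36x^2 + 2x^3, so AVC = VC/x = 192 - 36x + 2x^2 and MC = dTC/dx = 192 - 72x + 6x^2.
The AVC parabola has its vertex at x = 36/4 = 9, where AVC = 192 - 36·9 + 2·9^2 = $30.
With P < min AVC ($3 < $30), every unit sold adds to the loss.
Best response: produce nothing and absorb the $439 fixed cost.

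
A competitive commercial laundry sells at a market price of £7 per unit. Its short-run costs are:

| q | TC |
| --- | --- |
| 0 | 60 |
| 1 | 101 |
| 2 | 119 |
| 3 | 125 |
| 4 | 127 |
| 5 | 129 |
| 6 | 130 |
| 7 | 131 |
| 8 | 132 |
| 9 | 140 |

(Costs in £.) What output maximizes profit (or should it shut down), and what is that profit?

q = 0 (shut down); profit = -£60

Profit at each row (π = 7q − TC): q=0: -60; q=1: -94; q=2: -105; q=3: -104; q=4: -99; q=5: -94; q=6: -88; q=7: -82; q=8: -76; q=9: -77.
Profit is highest at q = 0. Equivalently, the lowest AVC in the table is 80/9 ≈ £8.89 at q = 9, and P = £7 falls below it — price never covers variable cost, so the firm shuts down and loses only its fixed cost.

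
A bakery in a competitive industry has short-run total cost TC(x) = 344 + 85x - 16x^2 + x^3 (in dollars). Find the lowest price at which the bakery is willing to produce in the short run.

Short-run supply begins at min AVC. From VC = 85x - 16x^2 + x^3, AVC = 85 - 16x + x^2.
At the minimum of AVC, MC = AVC. MC = 85 - 32x + 3x^2; setting MC = AVC gives 2x^2 - 16x = 0, so x = 8. min AVC = 21.
The firm shuts down for any P below $21.

$21 per unit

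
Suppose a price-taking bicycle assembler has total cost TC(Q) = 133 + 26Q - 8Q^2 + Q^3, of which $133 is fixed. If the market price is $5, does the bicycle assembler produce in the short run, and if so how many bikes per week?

From TC, MC = TC'(Q) = 26 - 16Q + 3Q^2 and AVC = VC/Q = 26 - 8Q + Q^2.
The AVC parabola has its vertex at Q = 8/2 = 4, where AVC = 26 - 8·4 + 4^2 = $10.
With P < min AVC ($5 < $10), every unit sold adds to the loss.
The firm minimizes its loss by shutting down and losing only its fixed cost of $133.

Shut down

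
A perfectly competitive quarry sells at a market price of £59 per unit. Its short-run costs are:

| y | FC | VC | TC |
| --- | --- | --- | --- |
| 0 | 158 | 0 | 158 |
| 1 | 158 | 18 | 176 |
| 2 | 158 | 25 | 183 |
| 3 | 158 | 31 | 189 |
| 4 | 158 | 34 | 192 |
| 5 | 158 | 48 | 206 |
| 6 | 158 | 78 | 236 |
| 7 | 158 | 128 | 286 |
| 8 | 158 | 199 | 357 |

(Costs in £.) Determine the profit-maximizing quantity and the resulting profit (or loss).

Compute π = P·y − TC at each output: y=0: -158; y=1: -117; y=2: -65; y=3: -12; y=4: 44; y=5: 89; y=6: 118; y=7: 127; y=8: 115.
Profit is maximized at y = 7. AVC there is 128/7 = £18.29 ≤ P, so producing beats shutting down (which would give -£158).

y = 7; profit = £127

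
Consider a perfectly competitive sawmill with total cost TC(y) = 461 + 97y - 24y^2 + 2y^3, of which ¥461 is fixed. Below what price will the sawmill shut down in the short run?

¥25 per unit

The shutdown price is the minimum of AVC. VC = 97y - 24y^2 + 2y^3, so AVC = 97 - 24y + 2y^2.
dAVC/dy = -24 + 4y = 0 gives y = 6. min AVC = 97 - 24·6 + 2·6^2 = 25.
So the shutdown price is ¥25.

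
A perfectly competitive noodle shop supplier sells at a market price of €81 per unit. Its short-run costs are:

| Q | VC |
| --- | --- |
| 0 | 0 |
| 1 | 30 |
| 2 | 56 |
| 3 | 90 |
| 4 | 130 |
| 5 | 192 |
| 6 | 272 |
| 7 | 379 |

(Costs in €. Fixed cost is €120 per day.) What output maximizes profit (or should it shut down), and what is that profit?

Tabulate TR − TC: Q=0: -120; Q=1: -69; Q=2: -14; Q=3: 33; Q=4: 74; Q=5: 93; Q=6: 94; Q=7: 68.
Profit is maximized at Q = 6. AVC there is 272/6 = €45.33 ≤ P, so producing beats shutting down (which would give -€120).

Q = 6; profit = €94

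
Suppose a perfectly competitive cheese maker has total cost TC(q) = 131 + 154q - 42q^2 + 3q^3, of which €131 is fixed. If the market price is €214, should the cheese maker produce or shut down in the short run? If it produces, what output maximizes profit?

From TC, MC = TC'(q) = 154 - 84q + 9q^2 and AVC = VC/q = 154 - 42q + 3q^2.
AVC is minimized where dAVC/dq = -42 + 6q = 0, at q = 7; min AVC = 154 - 42·7 + 3·7^2 = €7.
Since P = €214 ≥ min AVC = €7, price covers variable cost and the firm should produce.
Set P = MC: 214 = 154 - 84q + 9q^2 → -60 - 84q + 9q^2 = 0. The roots are q = -2/3 and q = 10; the profit-maximizing output is on the rising part of MC, so q* = 10.
Check: AVC at q = 10 is €34 ≤ P, so revenue covers variable cost.
Profit = P·q − TC = 214·10 − 471 = €1669.

Produce at q = 10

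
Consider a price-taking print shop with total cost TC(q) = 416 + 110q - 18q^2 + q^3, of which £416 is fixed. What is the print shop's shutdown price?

£29 per unit

Short-run supply begins at min AVC. From VC = 110q - 18q^2 + q^3, AVC = 110 - 18q + q^2.
At the minimum of AVC, MC = AVC. MC = 110 - 36q + 3q^2; setting MC = AVC gives 2q^2 - 18q = 0, so q = 9. min AVC = 29.
So the shutdown price is £29.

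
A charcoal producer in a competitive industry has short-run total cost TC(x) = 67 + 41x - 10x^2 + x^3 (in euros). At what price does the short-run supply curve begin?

The firm shuts down when price falls below the minimum of average variable cost. AVC = VC/x = 41 - 10x + x^2.
dAVC/dx = -10 + 2x = 0 gives x = 5. min AVC = 41 - 10·5 + 5^2 = 16.
The firm shuts down for any P below €16.

€16 per unit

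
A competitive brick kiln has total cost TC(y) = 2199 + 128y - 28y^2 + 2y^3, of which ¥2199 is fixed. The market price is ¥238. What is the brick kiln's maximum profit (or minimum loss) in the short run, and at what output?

Profit = -¥263 at y = 11

AVC = 128 - 28y + 2y^2; min AVC = ¥30 at y = 7. Since P = ¥238 ≥ min AVC, the firm produces.
MC = 128 - 56y + 6y^2. Setting P = MC and taking the root on the rising branch gives y* = 11.
TR = 238·11 = 2618. TC = 2199 + 682 = 2881. Profit = 2618 − 2881 = -¥263.
Shutting down would mean losing the fixed cost of ¥2199, so operating at a loss of ¥263 is better by ¥1936.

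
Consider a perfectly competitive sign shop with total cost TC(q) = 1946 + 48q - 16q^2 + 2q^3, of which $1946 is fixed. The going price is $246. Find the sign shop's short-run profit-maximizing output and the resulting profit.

AVC = 48 - 16q + 2q^2; min AVC = $16 at q = 4. Since P = $246 ≥ min AVC, the firm produces.
MC = 48 - 32q + 6q^2. Setting P = MC and taking the root on the rising branch gives q* = 9.
TR = 246·9 = 2214. TC = 1946 + 594 = 2540. Profit = 2214 − 2540 = -$326.
By producing, the firm covers all variable cost plus $1620 of fixed cost; shutting down would lose the full $1946.

Profit = -$326 at q = 9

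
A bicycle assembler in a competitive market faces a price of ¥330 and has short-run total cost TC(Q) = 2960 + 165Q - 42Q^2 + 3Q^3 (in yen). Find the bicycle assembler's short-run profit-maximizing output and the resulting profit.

Profit = -¥56 at Q = 11

AVC = 165 - 42Q + 3Q^2; min AVC = ¥18 at Q = 7. Since P = ¥330 ≥ min AVC, the firm produces.
MC = 165 - 84Q + 9Q^2. Setting P = MC and taking the root on the rising branch gives Q* = 11.
TR = 330·11 = 3630. TC = 2960 + 726 = 3686. Profit = 3630 − 3686 = -¥56.
Shutting down would mean losing the fixed cost of ¥2960, so operating at a loss of ¥56 is better by ¥2904.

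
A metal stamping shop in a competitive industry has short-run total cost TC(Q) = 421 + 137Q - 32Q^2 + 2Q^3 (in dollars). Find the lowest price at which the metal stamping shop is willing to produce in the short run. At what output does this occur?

The firm shuts down when price falls below the minimum of average variable cost. AVC = VC/Q = 137 - 32Q + 2Q^2.
At the minimum of AVC, MC = AVC. MC = 137 - 64Q + 6Q^2; setting MC = AVC gives 4Q^2 - 32Q = 0, so Q = 8. min AVC = 9.
For P < $9 the firm produces nothing.

$9 per unit, at Q = 8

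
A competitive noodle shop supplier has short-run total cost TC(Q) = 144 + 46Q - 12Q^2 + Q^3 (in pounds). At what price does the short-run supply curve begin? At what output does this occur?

£10 per unit, at Q = 6

The firm shuts down when price falls below the minimum of average variable cost. AVC = VC/Q = 46 - 12Q + Q^2.
At the minimum of AVC, MC = AVC. MC = 46 - 24Q + 3Q^2; setting MC = AVC gives 2Q^2 - 12Q = 0, so Q = 6. min AVC = 10.
For P < £10 the firm produces nothing.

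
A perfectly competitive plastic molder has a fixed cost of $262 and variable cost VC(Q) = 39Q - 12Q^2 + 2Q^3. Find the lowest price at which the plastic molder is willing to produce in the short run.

The shutdown price is the minimum of AVC. VC = 39Q - 12Q^2 + 2Q^3, so AVC = 39 - 12Q + 2Q^2.
At the minimum of AVC, MC = AVC. MC = 39 - 24Q + 6Q^2; setting MC = AVC gives 4Q^2 - 12Q = 0, so Q = 3. min AVC = 21.
So the shutdown price is $21.

$21 per unit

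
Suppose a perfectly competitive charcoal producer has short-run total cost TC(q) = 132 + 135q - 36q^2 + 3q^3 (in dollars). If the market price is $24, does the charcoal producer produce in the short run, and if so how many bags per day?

Variable cost is VC = 135q - 36q^2 + 3q^3, so AVC = VC/q = 135 - 36q + 3q^2 and MC = dTC/dq = 135 - 72q + 9q^2.
AVC is minimized where dAVC/dq = -36 + 6q = 0, at q = 6; min AVC = 135 - 36·6 + 3·6^2 = $27.
With P < min AVC ($24 < $27), every unit sold adds to the loss.
Shutting down limits the loss to fixed cost, $132.

Shut down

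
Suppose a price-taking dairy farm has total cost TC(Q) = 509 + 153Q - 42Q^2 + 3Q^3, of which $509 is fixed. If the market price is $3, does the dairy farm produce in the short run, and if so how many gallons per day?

Strip out fixed cost: VC = 153Q - 42Q^2 + 3Q^3. Then AVC = 153 - 42Q + 3Q^2 and MC = 153 - 84Q + 9Q^2.
AVC hits its minimum where MC = AVC, at Q = 7, giving min AVC = 153 - 42·7 + 3·7^2 = $6.
With P < min AVC ($3 < $6), every unit sold adds to the loss.
The firm minimizes its loss by shutting down and losing only its fixed cost of $509.

Shut down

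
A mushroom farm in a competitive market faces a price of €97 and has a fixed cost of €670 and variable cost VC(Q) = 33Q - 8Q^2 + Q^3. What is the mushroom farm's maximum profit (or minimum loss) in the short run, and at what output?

AVC = 33 - 8Q + Q^2 has its minimum €17 at Q = 4; price €97 clears that bar, so the firm operates.
With MC = 33 - 16Q + 3Q^2, P = MC on the upward-sloping part at Q* = 8.
TR = 97·8 = 776. TC = 670 + 264 = 934. Profit = 776 − 934 = -€158.
By producing, the firm covers all variable cost plus €512 of fixed cost; shutting down would lose the full €670.

Profit = -€158 at Q = 8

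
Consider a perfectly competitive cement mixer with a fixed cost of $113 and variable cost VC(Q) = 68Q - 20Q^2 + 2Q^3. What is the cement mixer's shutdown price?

$18 per unit

The shutdown price is the minimum of AVC. VC = 68Q - 20Q^2 + 2Q^3, so AVC = 68 - 20Q + 2Q^2.
dAVC/dQ = -20 + 4Q = 0 gives Q = 5. min AVC = 68 - 20·5 + 2·5^2 = 18.
The firm shuts down for any P below $18.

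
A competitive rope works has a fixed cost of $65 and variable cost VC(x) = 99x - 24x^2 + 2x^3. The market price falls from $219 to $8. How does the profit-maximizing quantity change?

MC = 99 - 48x + 6x^2; the shutdown threshold is min AVC = $27 (at x = 6).
With P = $219 above the shutdown price, P = MC gives x = 10.
At P = $8 < min AVC = $27, price no longer covers variable cost at any output, so the firm shuts down: x = 0.

Output falls from 10 to 0 (the firm shuts down)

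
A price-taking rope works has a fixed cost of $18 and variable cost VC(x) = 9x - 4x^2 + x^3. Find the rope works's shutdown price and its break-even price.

Shutdown price = min AVC. AVC = 9 - 4x + x^2, with vertex at x = 2 and minimum $5.
ATC = 18/x + 9 - 4x + x^2. Setting dATC/dx = −18/x^2 − 4 + 2x = 0 gives x = 3 (since 2·3^3 − 4·3^2 = 18).
min ATC = 18/3 + 9 − 4·3 + 3^2 = $12. That is the break-even price.
For $5 ≤ P < $12 the firm produces at a loss; below $5 it shuts down.

Shutdown price = $5; break-even price = $12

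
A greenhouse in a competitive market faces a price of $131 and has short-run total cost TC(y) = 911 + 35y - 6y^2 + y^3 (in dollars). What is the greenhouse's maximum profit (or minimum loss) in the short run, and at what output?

Profit = -$271 at y = 8

AVC = 35 - 6y + y^2 has its minimum $26 at y = 3; price $131 clears that bar, so the firm operates.
MC = 35 - 12y + 3y^2. Setting P = MC and taking the root on the rising branch gives y* = 8.
TR = 131·8 = 1048. TC = 911 + 408 = 1319. Profit = 1048 − 1319 = -$271.
That loss of $271 beats the $911 the firm would lose by shutting down; producing recovers $640 of fixed cost.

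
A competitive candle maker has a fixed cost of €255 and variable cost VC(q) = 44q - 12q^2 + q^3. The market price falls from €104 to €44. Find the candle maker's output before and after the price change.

Output falls from 10 to 8

AVC = 44 - 12q + q^2, minimized at q = 6 where min AVC = €8. MC = 44 - 24q + 3q^2.
With P = €104 above the shutdown price, P = MC gives q = 10.
At P = €44 ≥ min AVC, set P = MC: q = 8. The firm stays open but cuts output.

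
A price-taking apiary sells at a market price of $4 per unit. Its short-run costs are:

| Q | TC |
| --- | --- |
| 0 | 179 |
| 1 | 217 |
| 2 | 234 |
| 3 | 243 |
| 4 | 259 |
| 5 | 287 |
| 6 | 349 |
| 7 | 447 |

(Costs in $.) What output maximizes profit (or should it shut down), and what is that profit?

Q = 0 (shut down); profit = -$179

Compute π = P·Q − TC at each output: Q=0: -179; Q=1: -213; Q=2: -226; Q=3: -231; Q=4: -243; Q=5: -267; Q=6: -325; Q=7: -419.
Profit is highest at Q = 0. Equivalently, the lowest AVC in the table is 80/4 ≈ $20 at Q = 4, and P = $4 falls below it — price never covers variable cost, so the firm shuts down and loses only its fixed cost.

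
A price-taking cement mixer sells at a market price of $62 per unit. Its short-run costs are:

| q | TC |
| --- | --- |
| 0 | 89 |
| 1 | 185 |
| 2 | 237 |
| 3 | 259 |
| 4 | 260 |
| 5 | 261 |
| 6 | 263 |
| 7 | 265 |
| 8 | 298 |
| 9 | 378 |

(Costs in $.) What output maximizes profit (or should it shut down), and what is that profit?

Tabulate TR − TC: q=0: -89; q=1: -123; q=2: -113; q=3: -73; q=4: -12; q=5: 49; q=6: 109; q=7: 169; q=8: 198; q=9: 180.
Profit is maximized at q = 8. AVC there is 209/8 = $26.12 ≤ P, so producing beats shutting down (which would give -$89).

q = 8; profit = $198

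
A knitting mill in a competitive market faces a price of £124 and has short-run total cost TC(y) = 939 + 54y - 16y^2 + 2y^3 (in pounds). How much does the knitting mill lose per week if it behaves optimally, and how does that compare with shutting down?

AVC = 54 - 16y + 2y^2 has its minimum £22 at y = 4; price £124 clears that bar, so the firm operates.
With MC = 54 - 32y + 6y^2, P = MC on the upward-sloping part at y* = 7.
TR = 124·7 = 868. TC = 939 + 280 = 1219. Profit = 868 − 1219 = -£351.
That loss of £351 beats the £939 the firm would lose by shutting down; producing recovers £588 of fixed cost.

Profit = -£351 at y = 7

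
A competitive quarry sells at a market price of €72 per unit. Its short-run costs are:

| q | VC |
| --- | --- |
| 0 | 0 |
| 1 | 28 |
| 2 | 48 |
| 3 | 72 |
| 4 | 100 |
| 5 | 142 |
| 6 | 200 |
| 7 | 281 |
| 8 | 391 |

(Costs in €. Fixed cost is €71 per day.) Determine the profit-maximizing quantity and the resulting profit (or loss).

q = 6; profit = €161

Compute π = P·q − TC at each output: q=0: -71; q=1: -27; q=2: 25; q=3: 73; q=4: 117; q=5: 147; q=6: 161; q=7: 152; q=8: 114.
Profit is maximized at q = 6. AVC there is 200/6 = €33.33 ≤ P, so producing beats shutting down (which would give -€71).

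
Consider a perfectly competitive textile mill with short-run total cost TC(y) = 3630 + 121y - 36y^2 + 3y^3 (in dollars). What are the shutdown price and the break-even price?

Shutdown price = $13; break-even price = $418

AVC = 121 - 36y + 3y^2; minimized at y = 6, giving min AVC = $13. That is the shutdown price.
ATC = 3630/y + 121 - 36y + 3y^2. Setting dATC/dy = −3630/y^2 − 36 + 6y = 0 gives y = 11 (since 6·11^3 − 36·11^2 = 3630).
min ATC = 3630/11 + 121 − 36·11 + 3·11^2 = $418. That is the break-even price.
For $13 ≤ P < $418 the firm produces at a loss; below $13 it shuts down.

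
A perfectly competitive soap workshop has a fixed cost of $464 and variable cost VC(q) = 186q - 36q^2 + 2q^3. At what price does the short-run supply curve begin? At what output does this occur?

$24 per unit, at q = 9

The firm shuts down when price falls below the minimum of average variable cost. AVC = VC/q = 186 - 36q + 2q^2.
dAVC/dq = -36 + 4q = 0 gives q = 9. min AVC = 186 - 36·9 + 2·9^2 = 24.
For P < $24 the firm produces nothing.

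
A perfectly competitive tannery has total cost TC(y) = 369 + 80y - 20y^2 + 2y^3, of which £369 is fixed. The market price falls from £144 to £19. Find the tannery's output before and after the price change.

Output falls from 8 to 0 (the firm shuts down)

AVC = 80 - 20y + 2y^2, minimized at y = 5 where min AVC = £30. MC = 80 - 40y + 6y^2.
With P = £144 above the shutdown price, P = MC gives y = 8.
At P = £19 < min AVC = £30, price no longer covers variable cost at any output, so the firm shuts down: y = 0.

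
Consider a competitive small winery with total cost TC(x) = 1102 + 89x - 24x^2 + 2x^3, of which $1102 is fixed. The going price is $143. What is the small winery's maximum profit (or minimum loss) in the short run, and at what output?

Profit = -$130 at x = 9

AVC = 89 - 24x + 2x^2; min AVC = $17 at x = 6. Since P = $143 ≥ min AVC, the firm produces.
With MC = 89 - 48x + 6x^2, P = MC on the upward-sloping part at x* = 9.
TR = 143·9 = 1287. TC = 1102 + 315 = 1417. Profit = 1287 − 1417 = -$130.
By producing, the firm covers all variable cost plus $972 of fixed cost; shutting down would lose the full $1102.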